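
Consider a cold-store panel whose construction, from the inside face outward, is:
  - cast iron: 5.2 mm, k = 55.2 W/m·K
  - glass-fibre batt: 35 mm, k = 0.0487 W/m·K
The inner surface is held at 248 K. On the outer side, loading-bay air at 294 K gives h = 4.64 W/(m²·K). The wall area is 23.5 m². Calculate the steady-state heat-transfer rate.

Q ≈ 1160 W

Treating each layer as a thermal resistance in series:
R_cast iron = L/(kA) = 0.0052/(55.2×23.5) = 4.009×10^-6 K/W
R_glass-fibre batt = L/(kA) = 0.035/(0.0487×23.5) = 0.03058 K/W
R_outer film = 1/(h_o·A) = 1/(4.64×23.5) = 0.009171 K/W
R_total = 0.03976 K/W
Q = ΔT / R_total = 46 / 0.03976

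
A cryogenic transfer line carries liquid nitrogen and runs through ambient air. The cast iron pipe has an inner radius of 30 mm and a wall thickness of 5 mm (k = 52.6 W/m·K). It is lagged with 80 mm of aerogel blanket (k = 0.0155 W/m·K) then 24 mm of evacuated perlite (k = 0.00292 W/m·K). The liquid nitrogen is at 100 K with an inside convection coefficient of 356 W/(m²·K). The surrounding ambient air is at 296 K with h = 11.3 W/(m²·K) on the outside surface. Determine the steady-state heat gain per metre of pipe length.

q′ ≈ 8.65 W/m

For a radial system each layer contributes R = ln(r_out/r_in)/(2πkL); films add R = 1/(hA).
R_inner film = 1/(h_i·2πr₁L) = 1/(356×2π×0.03×1) = 0.0149 K/W
R_cast iron pipe wall = ln(35/30)/(2π×52.6×1) = 4.664×10^-4 K/W
R_aerogel blanket = ln(115/35)/(2π×0.0155×1) = 12.21 K/W
R_evacuated perlite = ln(139/115)/(2π×0.00292×1) = 10.33 K/W
R_outer film = 1/(h_o·2πr_oL) = 1/(11.3×2π×0.139×1) = 0.1013 K/W
R_total = 22.66 K/W
Q = ΔT/R_total = 196/22.66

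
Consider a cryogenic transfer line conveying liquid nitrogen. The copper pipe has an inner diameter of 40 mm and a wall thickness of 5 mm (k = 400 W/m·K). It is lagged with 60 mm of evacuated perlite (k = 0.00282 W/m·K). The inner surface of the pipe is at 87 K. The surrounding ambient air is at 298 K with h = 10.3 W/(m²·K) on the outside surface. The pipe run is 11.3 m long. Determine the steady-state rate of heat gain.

Treating each annulus and film as a series resistance:
R_copper pipe wall = ln(25/20)/(2π×400×11.3) = 7.857×10^-6 K/W
R_evacuated perlite = ln(85/25)/(2π×0.00282×11.3) = 6.112 K/W
R_outer film = 1/(h_o·2πr_oL) = 1/(10.3×2π×0.085×11.3) = 0.01609 K/W
R_total = 6.128 K/W
Q = ΔT/R_total = 211/6.128

Q ≈ 34.4 W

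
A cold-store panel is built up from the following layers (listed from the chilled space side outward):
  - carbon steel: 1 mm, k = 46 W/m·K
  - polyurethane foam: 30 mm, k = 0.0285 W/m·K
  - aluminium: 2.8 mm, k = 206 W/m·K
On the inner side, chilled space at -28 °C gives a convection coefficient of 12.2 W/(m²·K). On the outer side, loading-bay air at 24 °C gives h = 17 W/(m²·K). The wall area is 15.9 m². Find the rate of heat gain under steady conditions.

Q ≈ 693 W

Model the wall as resistances in series:
R_inner film = 1/(h_i·A) = 1/(12.2×15.9) = 0.005155 K/W
R_carbon steel = L/(kA) = 0.001/(46×15.9) = 1.367×10^-6 K/W
R_polyurethane foam = L/(kA) = 0.03/(0.0285×15.9) = 0.0662 K/W
R_aluminium = L/(kA) = 0.0028/(206×15.9) = 8.549×10^-7 K/W
R_outer film = 1/(h_o·A) = 1/(17×15.9) = 0.0037 K/W
R_total = 0.07506 K/W
Q = ΔT / R_total = 52 / 0.07506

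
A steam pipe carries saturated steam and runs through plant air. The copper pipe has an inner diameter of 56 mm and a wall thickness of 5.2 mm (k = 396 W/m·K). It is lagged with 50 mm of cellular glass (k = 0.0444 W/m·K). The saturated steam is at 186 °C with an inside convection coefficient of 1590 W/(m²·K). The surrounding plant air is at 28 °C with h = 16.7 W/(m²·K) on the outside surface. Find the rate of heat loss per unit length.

Cylindrical conduction, so R = ln(r₂/r₁)/(2πkL) per layer, in series:
R_inner film = 1/(h_i·2πr₁L) = 1/(1590×2π×0.028×1) = 0.003575 K/W
R_copper pipe wall = ln(33.2/28)/(2π×396×1) = 6.846×10^-5 K/W
R_cellular glass = ln(83.2/33.2)/(2π×0.0444×1) = 3.293 K/W
R_outer film = 1/(h_o·2πr_oL) = 1/(16.7×2π×0.0832×1) = 0.1145 K/W
R_total = 3.411 K/W
Q = ΔT/R_total = 158/3.411

q′ ≈ 46.3 W/m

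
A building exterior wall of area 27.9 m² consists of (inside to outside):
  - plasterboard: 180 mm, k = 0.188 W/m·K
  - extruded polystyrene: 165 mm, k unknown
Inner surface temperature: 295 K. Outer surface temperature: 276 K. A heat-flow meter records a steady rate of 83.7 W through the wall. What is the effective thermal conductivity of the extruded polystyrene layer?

Treating each layer as a thermal resistance in series:
R_plasterboard = L/(kA) = 0.18/(0.188×27.9) = 0.03432 K/W
Sum of known resistances R_other = 0.03432 K/W
Total R = ΔT/Q = 19/83.7 = 0.227 K/W
R_extruded polystyrene = R_total − R_other = 0.1927 K/W
k = L/(R·A) = 0.165/(0.1927×27.9)

k ≈ 0.0307 W/(m·K)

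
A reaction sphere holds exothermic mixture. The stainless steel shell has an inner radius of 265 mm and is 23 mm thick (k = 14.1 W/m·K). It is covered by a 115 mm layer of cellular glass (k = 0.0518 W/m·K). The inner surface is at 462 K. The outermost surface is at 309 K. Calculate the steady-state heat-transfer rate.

Q ≈ 100 W

Radial (spherical) resistances in series:
R_stainless steel shell = (1/0.265 − 1/0.288)/(4π×14.1) = 0.001701 K/W
R_cellular glass = (1/0.288 − 1/0.403)/(4π×0.0518) = 1.522 K/W
R_total = 1.524 K/W
Q = ΔT/R_total = 153/1.524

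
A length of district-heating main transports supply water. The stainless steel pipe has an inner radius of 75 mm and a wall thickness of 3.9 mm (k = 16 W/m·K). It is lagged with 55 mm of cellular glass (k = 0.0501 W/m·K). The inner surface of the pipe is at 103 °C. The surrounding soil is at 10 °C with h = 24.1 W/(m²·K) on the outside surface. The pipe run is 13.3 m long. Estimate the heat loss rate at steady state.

Q ≈ 715 W

Per-layer cylindrical resistances, series-summed:
R_stainless steel pipe wall = ln(78.9/75)/(2π×16×13.3) = 3.791×10^-5 K/W
R_cellular glass = ln(133.9/78.9)/(2π×0.0501×13.3) = 0.1263 K/W
R_outer film = 1/(h_o·2πr_oL) = 1/(24.1×2π×0.1339×13.3) = 0.003708 K/W
R_total = 0.1301 K/W
Q = ΔT/R_total = 93/0.1301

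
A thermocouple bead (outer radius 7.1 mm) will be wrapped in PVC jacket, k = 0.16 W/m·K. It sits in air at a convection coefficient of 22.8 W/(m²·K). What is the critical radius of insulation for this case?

For a sphere r_cr = 2k/h = 2×0.16/22.8
r_cr = 14 mm; since the bare radius (7.1 mm) is below r_cr, adding a thin layer of insulation will *increase* heat loss.

r_cr ≈ 14 mm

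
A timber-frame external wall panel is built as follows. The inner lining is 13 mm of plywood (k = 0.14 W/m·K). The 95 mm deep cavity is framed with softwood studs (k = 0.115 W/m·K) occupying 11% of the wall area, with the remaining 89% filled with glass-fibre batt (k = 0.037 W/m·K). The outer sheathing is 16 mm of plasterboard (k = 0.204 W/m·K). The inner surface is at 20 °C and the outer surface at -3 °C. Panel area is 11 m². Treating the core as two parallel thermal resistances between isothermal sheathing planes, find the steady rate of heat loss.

Q ≈ 112 W

Sheathing layers in series; stud and cavity paths in parallel between them.
R_inner = 0.013/(0.14×11) = 0.008442 K/W
R_stud  = 0.095/(0.115×0.11×11) = 0.6827 K/W
R_cav   = 0.095/(0.037×0.89×11) = 0.2623 K/W
1/R_core = 1/R_stud + 1/R_cav → R_core = 0.1895 K/W
R_outer = 0.016/(0.204×11) = 0.00713 K/W
R_total = 0.205 K/W
Q = ΔT/R_total = 23/0.205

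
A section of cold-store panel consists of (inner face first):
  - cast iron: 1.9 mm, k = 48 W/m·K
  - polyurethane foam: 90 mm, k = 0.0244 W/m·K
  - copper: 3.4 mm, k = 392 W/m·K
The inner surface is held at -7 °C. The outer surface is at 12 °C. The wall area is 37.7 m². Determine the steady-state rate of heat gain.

Series thermal resistances:
R_cast iron = L/(kA) = 0.0019/(48×37.7) = 1.05×10^-6 K/W
R_polyurethane foam = L/(kA) = 0.09/(0.0244×37.7) = 0.09784 K/W
R_copper = L/(kA) = 0.0034/(392×37.7) = 2.301×10^-7 K/W
R_total = 0.09784 K/W
Q = ΔT / R_total = 19 / 0.09784

Q ≈ 194 W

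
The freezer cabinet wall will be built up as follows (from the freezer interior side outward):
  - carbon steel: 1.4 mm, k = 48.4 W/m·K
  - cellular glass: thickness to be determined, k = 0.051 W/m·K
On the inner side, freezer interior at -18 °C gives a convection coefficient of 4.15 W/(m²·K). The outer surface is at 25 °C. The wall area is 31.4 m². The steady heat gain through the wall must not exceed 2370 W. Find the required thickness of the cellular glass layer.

L ≈ 16.8 mm

Series thermal resistances:
R_inner film = 1/(h_i·A) = 1/(4.15×31.4) = 0.007674 K/W
R_carbon steel = L/(kA) = 0.0014/(48.4×31.4) = 9.212×10^-7 K/W
Sum of the known resistances R_other = 0.007675 K/W
Required total resistance R_tot = ΔT/Q_allow = 43/2370 = 0.01814 K/W
R_cellular glass = R_tot − R_other = 0.01047 K/W
L = R·k·A = 0.01047×0.051×31.4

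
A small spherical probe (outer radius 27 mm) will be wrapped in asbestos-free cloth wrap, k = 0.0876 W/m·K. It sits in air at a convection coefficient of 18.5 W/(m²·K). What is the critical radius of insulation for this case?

r_cr ≈ 9.47 mm

For a sphere r_cr = 2k/h = 2×0.0876/18.5
r_cr = 9.47 mm; since the bare radius (27 mm) is above r_cr, any added insulation will reduce heat loss.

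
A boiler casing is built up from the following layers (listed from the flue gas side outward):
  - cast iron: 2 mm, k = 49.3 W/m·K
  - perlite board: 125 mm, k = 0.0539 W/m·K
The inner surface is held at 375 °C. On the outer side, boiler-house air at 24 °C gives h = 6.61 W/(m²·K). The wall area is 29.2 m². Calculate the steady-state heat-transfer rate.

Q ≈ 4150 W

Treating each layer as a thermal resistance in series:
R_cast iron = L/(kA) = 0.002/(49.3×29.2) = 1.389×10^-6 K/W
R_perlite board = L/(kA) = 0.125/(0.0539×29.2) = 0.07942 K/W
R_outer film = 1/(h_o·A) = 1/(6.61×29.2) = 0.005181 K/W
R_total = 0.0846 K/W
Q = ΔT / R_total = 351 / 0.0846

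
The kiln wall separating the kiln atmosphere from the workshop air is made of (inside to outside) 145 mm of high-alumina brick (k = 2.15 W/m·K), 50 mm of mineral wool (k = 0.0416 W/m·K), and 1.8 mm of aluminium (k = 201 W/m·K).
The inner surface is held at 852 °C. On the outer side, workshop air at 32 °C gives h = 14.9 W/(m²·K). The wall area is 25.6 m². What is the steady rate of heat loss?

Q ≈ 15700 W

Model the wall as resistances in series:
R_high-alumina brick = L/(kA) = 0.145/(2.15×25.6) = 0.002634 K/W
R_mineral wool = L/(kA) = 0.05/(0.0416×25.6) = 0.04695 K/W
R_aluminium = L/(kA) = 0.0018/(201×25.6) = 3.498×10^-7 K/W
R_outer film = 1/(h_o·A) = 1/(14.9×25.6) = 0.002622 K/W
R_total = 0.05221 K/W
Q = ΔT / R_total = 820 / 0.05221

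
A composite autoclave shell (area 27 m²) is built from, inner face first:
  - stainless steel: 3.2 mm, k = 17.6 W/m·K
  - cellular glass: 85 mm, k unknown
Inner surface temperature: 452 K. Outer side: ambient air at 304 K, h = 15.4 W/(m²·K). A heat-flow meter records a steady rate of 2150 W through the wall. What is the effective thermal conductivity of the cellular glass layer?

k ≈ 0.0474 W/(m·K)

Series thermal resistances:
R_stainless steel = L/(kA) = 0.0032/(17.6×27) = 6.734×10^-6 K/W
R_outer film = 1/(h_o·A) = 1/(15.4×27) = 0.002405 K/W
Sum of known resistances R_other = 0.002412 K/W
Total R = ΔT/Q = 148/2150 = 0.06884 K/W
R_cellular glass = R_total − R_other = 0.06643 K/W
k = L/(R·A) = 0.085/(0.06643×27)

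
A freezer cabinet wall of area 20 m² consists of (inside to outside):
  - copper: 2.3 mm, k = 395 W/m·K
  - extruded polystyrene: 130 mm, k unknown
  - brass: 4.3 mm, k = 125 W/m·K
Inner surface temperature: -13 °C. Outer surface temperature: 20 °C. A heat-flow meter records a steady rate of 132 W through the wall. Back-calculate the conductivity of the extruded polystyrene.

k ≈ 0.026 W/(m·K)

Using the resistance-network approach (series):
R_copper = L/(kA) = 0.0023/(395×20) = 2.911×10^-7 K/W
R_brass = L/(kA) = 0.0043/(125×20) = 1.72×10^-6 K/W
Sum of known resistances R_other = 2.011×10^-6 K/W
Total R = ΔT/Q = 33/132 = 0.25 K/W
R_extruded polystyrene = R_total − R_other = 0.25 K/W
k = L/(R·A) = 0.13/(0.25×20)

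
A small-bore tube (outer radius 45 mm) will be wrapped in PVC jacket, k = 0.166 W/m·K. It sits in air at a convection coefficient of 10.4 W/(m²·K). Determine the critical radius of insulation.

For a cylinder r_cr = k/h = 0.166/10.4
r_cr = 16 mm; since the bare radius (45 mm) is above r_cr, any added insulation will reduce heat loss.

r_cr ≈ 16 mm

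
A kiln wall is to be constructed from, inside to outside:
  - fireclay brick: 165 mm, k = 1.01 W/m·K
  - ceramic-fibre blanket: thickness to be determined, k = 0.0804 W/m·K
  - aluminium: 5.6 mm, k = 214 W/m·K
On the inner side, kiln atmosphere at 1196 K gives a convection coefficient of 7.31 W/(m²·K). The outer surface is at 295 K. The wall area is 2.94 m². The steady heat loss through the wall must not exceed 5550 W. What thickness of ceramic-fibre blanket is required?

Series thermal resistances:
R_inner film = 1/(h_i·A) = 1/(7.31×2.94) = 0.04653 K/W
R_fireclay brick = L/(kA) = 0.165/(1.01×2.94) = 0.05557 K/W
R_aluminium = L/(kA) = 0.0056/(214×2.94) = 8.901×10^-6 K/W
Sum of the known resistances R_other = 0.1021 K/W
Required total resistance R_tot = ΔT/Q_allow = 901/5550 = 0.1623 K/W
R_ceramic-fibre blanket = R_tot − R_other = 0.06024 K/W
L = R·k·A = 0.06024×0.0804×2.94

L ≈ 14.2 mm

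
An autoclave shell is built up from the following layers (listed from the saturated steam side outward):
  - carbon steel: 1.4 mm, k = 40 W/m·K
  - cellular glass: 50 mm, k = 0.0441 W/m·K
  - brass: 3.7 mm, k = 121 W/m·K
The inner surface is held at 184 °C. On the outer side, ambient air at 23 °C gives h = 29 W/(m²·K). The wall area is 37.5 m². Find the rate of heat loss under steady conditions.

Q ≈ 5170 W

Thermal resistances in series:
R_carbon steel = L/(kA) = 0.0014/(40×37.5) = 9.333×10^-7 K/W
R_cellular glass = L/(kA) = 0.05/(0.0441×37.5) = 0.03023 K/W
R_brass = L/(kA) = 0.0037/(121×37.5) = 8.154×10^-7 K/W
R_outer film = 1/(h_o·A) = 1/(29×37.5) = 9.195×10^-4 K/W
R_total = 0.03116 K/W
Q = ΔT / R_total = 161 / 0.03116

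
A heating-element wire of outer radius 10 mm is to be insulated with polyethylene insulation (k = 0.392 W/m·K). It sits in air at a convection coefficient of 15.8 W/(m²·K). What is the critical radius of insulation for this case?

For a cylinder r_cr = k/h = 0.392/15.8
r_cr = 24.8 mm; since the bare radius (10 mm) is below r_cr, adding a thin layer of insulation will *increase* heat loss.

r_cr ≈ 24.8 mm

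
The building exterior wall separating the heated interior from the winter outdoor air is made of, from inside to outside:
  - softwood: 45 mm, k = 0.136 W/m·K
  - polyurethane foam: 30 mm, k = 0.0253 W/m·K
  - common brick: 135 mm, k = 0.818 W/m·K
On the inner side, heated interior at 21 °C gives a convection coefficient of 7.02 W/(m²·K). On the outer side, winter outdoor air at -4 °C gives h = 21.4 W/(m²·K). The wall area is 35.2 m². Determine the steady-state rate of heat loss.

Q ≈ 470 W

Using the resistance-network approach (series):
R_inner film = 1/(h_i·A) = 1/(7.02×35.2) = 0.004047 K/W
R_softwood = L/(kA) = 0.045/(0.136×35.2) = 0.0094 K/W
R_polyurethane foam = L/(kA) = 0.03/(0.0253×35.2) = 0.03369 K/W
R_common brick = L/(kA) = 0.135/(0.818×35.2) = 0.004689 K/W
R_outer film = 1/(h_o·A) = 1/(21.4×35.2) = 0.001328 K/W
R_total = 0.05315 K/W
Q = ΔT / R_total = 25 / 0.05315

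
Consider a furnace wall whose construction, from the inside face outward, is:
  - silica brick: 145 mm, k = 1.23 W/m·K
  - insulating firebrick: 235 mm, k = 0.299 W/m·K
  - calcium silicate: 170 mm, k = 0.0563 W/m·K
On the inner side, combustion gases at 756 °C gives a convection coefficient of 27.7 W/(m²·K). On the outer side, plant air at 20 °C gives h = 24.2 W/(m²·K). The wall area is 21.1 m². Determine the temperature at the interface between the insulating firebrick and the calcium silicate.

Using the resistance-network approach (series):
R_inner film = 1/(h_i·A) = 1/(27.7×21.1) = 0.001711 K/W
R_silica brick = L/(kA) = 0.145/(1.23×21.1) = 0.005587 K/W
R_insulating firebrick = L/(kA) = 0.235/(0.299×21.1) = 0.03725 K/W
R_calcium silicate = L/(kA) = 0.17/(0.0563×21.1) = 0.1431 K/W
R_outer film = 1/(h_o·A) = 1/(24.2×21.1) = 0.001958 K/W
R_total = 0.1896 K/W;  Q = ΔT/R_total = 736/0.1896 = 3882 W
T_interface = T_inner − Q·ΣR(inner→interface) = 756 − 3880×0.04455

T ≈ 583 °C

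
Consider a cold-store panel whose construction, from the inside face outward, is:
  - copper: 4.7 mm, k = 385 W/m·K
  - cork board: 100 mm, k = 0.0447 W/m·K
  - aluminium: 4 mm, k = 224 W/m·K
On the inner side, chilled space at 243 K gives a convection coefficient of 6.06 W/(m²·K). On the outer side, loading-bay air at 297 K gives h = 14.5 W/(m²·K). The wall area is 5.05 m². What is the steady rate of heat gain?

Q ≈ 110 W

Model the wall as resistances in series:
R_inner film = 1/(h_i·A) = 1/(6.06×5.05) = 0.03268 K/W
R_copper = L/(kA) = 0.0047/(385×5.05) = 2.417×10^-6 K/W
R_cork board = L/(kA) = 0.1/(0.0447×5.05) = 0.443 K/W
R_aluminium = L/(kA) = 0.004/(224×5.05) = 3.536×10^-6 K/W
R_outer film = 1/(h_o·A) = 1/(14.5×5.05) = 0.01366 K/W
R_total = 0.4893 K/W
Q = ΔT / R_total = 54 / 0.4893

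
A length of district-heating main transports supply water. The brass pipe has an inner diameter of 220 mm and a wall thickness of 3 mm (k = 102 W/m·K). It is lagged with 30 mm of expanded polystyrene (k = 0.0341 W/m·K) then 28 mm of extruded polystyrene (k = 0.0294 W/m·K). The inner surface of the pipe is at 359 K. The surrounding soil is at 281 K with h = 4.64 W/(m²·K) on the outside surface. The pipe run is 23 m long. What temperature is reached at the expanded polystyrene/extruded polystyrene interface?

Radial resistances (cylindrical: R_cond = ln(r_o/r_i)/(2πkL), R_conv = 1/(h·2πrL)):
R_brass pipe wall = ln(113/110)/(2π×102×23) = 1.825×10^-6 K/W
R_expanded polystyrene = ln(143/113)/(2π×0.0341×23) = 0.04778 K/W
R_extruded polystyrene = ln(171/143)/(2π×0.0294×23) = 0.04209 K/W
R_outer film = 1/(h_o·2πr_oL) = 1/(4.64×2π×0.171×23) = 0.008721 K/W
R_total = 0.09859 K/W
Q = ΔT/R_total = 78/0.09859
Q = 791 W
T_interface = T_inner − Q·ΣR(inner→interface) = 359 − 791×0.04778

T ≈ 321 K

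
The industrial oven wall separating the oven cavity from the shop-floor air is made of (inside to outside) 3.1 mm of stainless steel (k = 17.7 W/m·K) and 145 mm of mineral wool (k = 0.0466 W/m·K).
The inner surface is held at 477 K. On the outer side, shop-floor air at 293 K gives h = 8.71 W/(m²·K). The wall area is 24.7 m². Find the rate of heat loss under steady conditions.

Treating each layer as a thermal resistance in series:
R_stainless steel = L/(kA) = 0.0031/(17.7×24.7) = 7.091×10^-6 K/W
R_mineral wool = L/(kA) = 0.145/(0.0466×24.7) = 0.126 K/W
R_outer film = 1/(h_o·A) = 1/(8.71×24.7) = 0.004648 K/W
R_total = 0.1306 K/W
Q = ΔT / R_total = 184 / 0.1306

Q ≈ 1410 W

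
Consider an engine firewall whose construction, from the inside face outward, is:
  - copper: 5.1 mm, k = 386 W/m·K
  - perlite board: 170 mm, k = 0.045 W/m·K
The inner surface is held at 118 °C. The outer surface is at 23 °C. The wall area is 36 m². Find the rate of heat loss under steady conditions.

Q ≈ 905 W

Treating each layer as a thermal resistance in series:
R_copper = L/(kA) = 0.0051/(386×36) = 3.67×10^-7 K/W
R_perlite board = L/(kA) = 0.17/(0.045×36) = 0.1049 K/W
R_total = 0.1049 K/W
Q = ΔT / R_total = 95 / 0.1049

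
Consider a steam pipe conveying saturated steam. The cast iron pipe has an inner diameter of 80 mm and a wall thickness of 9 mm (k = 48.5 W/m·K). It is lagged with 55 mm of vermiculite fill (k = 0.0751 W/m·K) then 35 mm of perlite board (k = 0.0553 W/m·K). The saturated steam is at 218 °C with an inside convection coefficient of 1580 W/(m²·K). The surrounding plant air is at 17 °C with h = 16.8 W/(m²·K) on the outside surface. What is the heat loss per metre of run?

q′ ≈ 80.4 W/m

Per-layer cylindrical resistances, series-summed:
R_inner film = 1/(h_i·2πr₁L) = 1/(1580×2π×0.04×1) = 0.002518 K/W
R_cast iron pipe wall = ln(49/40)/(2π×48.5×1) = 6.66×10^-4 K/W
R_vermiculite fill = ln(104/49)/(2π×0.0751×1) = 1.595 K/W
R_perlite board = ln(139/104)/(2π×0.0553×1) = 0.8349 K/W
R_outer film = 1/(h_o·2πr_oL) = 1/(16.8×2π×0.139×1) = 0.06815 K/W
R_total = 2.501 K/W
Q = ΔT/R_total = 201/2.501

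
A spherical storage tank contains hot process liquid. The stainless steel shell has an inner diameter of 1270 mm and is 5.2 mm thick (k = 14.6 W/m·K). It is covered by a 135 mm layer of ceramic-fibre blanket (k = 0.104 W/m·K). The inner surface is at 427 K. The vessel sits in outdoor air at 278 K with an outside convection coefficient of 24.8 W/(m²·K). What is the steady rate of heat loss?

Q ≈ 698 W

Radial (spherical) resistances in series:
R_stainless steel shell = (1/0.635 − 1/0.6402)/(4π×14.6) = 6.972×10^-5 K/W
R_ceramic-fibre blanket = (1/0.6402 − 1/0.7752)/(4π×0.104) = 0.2081 K/W
R_outer film = 1/(h·4πr_o²) = 1/(24.8×4π×0.7752²) = 0.00534 K/W
R_total = 0.2136 K/W
Q = ΔT/R_total = 149/0.2136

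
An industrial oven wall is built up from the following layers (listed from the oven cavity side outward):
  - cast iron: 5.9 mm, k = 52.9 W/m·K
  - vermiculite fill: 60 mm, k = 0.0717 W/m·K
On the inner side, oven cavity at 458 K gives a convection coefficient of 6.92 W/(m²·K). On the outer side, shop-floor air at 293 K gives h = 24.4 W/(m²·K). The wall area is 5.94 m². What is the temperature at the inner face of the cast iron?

Using the resistance-network approach (series):
R_inner film = 1/(h_i·A) = 1/(6.92×5.94) = 0.02433 K/W
R_cast iron = L/(kA) = 0.0059/(52.9×5.94) = 1.878×10^-5 K/W
R_vermiculite fill = L/(kA) = 0.06/(0.0717×5.94) = 0.1409 K/W
R_outer film = 1/(h_o·A) = 1/(24.4×5.94) = 0.0069 K/W
R_total = 0.1721 K/W;  Q = ΔT/R_total = 165/0.1721 = 958.6 W
T_interface = T_inner − Q·ΣR(inner→interface) = 458 − 959×0.02433

T ≈ 435 K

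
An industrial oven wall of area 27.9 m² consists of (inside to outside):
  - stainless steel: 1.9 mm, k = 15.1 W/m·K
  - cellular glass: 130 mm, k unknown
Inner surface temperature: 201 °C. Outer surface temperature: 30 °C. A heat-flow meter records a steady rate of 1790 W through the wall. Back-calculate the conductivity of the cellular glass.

Treating each layer as a thermal resistance in series:
R_stainless steel = L/(kA) = 0.0019/(15.1×27.9) = 4.51×10^-6 K/W
Sum of known resistances R_other = 4.51×10^-6 K/W
Total R = ΔT/Q = 171/1790 = 0.09553 K/W
R_cellular glass = R_total − R_other = 0.09553 K/W
k = L/(R·A) = 0.13/(0.09553×27.9)

k ≈ 0.0488 W/(m·K)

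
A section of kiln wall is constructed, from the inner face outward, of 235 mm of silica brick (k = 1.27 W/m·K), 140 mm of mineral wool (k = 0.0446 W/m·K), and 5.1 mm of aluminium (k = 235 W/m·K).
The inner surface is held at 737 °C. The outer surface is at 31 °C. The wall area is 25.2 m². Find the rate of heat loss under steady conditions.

Q ≈ 5350 W

Using the resistance-network approach (series):
R_silica brick = L/(kA) = 0.235/(1.27×25.2) = 0.007343 K/W
R_mineral wool = L/(kA) = 0.14/(0.0446×25.2) = 0.1246 K/W
R_aluminium = L/(kA) = 0.0051/(235×25.2) = 8.612×10^-7 K/W
R_total = 0.1319 K/W
Q = ΔT / R_total = 706 / 0.1319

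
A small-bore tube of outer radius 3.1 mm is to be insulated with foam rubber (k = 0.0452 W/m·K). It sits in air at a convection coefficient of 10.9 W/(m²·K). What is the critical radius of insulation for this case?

r_cr ≈ 4.15 mm

For a cylinder r_cr = k/h = 0.0452/10.9
r_cr = 4.15 mm; since the bare radius (3.1 mm) is below r_cr, adding a thin layer of insulation will *increase* heat loss.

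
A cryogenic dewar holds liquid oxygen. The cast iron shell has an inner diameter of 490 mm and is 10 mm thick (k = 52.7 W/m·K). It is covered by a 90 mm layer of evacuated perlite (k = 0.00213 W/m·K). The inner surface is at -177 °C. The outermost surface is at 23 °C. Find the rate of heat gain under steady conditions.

Q ≈ 5.23 W

Spherical conduction: R = (1/r_in − 1/r_out)/(4πk) per layer; series-sum.
R_cast iron shell = (1/0.245 − 1/0.255)/(4π×52.7) = 2.417×10^-4 K/W
R_evacuated perlite = (1/0.255 − 1/0.345)/(4π×0.00213) = 38.22 K/W
R_total = 38.22 K/W
Q = ΔT/R_total = 200/38.22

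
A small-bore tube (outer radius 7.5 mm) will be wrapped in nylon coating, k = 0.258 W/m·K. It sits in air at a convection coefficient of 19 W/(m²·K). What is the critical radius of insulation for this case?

For a cylinder r_cr = k/h = 0.258/19
r_cr = 13.6 mm; since the bare radius (7.5 mm) is below r_cr, adding a thin layer of insulation will *increase* heat loss.

r_cr ≈ 13.6 mm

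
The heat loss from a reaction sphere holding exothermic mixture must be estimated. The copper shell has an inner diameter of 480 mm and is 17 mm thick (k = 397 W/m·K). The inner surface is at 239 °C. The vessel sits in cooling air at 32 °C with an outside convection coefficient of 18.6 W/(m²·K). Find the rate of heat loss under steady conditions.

Q ≈ 3190 W

Spherical conduction: R = (1/r_in − 1/r_out)/(4πk) per layer; series-sum.
R_copper shell = (1/0.24 − 1/0.257)/(4π×397) = 5.525×10^-5 K/W
R_outer film = 1/(h·4πr_o²) = 1/(18.6×4π×0.257²) = 0.06478 K/W
R_total = 0.06483 K/W
Q = ΔT/R_total = 207/0.06483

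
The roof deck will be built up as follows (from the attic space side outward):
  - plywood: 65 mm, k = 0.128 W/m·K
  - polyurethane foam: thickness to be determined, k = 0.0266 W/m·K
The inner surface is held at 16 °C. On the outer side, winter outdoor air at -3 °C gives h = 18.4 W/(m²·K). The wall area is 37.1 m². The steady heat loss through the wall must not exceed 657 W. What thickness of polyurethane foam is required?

Model the wall as resistances in series:
R_plywood = L/(kA) = 0.065/(0.128×37.1) = 0.01369 K/W
R_outer film = 1/(h_o·A) = 1/(18.4×37.1) = 0.001465 K/W
Sum of the known resistances R_other = 0.01515 K/W
Required total resistance R_tot = ΔT/Q_allow = 19/657 = 0.02892 K/W
R_polyurethane foam = R_tot − R_other = 0.01377 K/W
L = R·k·A = 0.01377×0.0266×37.1

L ≈ 13.6 mm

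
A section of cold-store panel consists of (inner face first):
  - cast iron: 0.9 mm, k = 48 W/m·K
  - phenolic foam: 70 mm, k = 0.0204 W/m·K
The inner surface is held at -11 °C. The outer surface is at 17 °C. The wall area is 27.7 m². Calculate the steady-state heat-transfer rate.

Q ≈ 226 W

Model the wall as resistances in series:
R_cast iron = L/(kA) = 0.0009/(48×27.7) = 6.769×10^-7 K/W
R_phenolic foam = L/(kA) = 0.07/(0.0204×27.7) = 0.1239 K/W
R_total = 0.1239 K/W
Q = ΔT / R_total = 28 / 0.1239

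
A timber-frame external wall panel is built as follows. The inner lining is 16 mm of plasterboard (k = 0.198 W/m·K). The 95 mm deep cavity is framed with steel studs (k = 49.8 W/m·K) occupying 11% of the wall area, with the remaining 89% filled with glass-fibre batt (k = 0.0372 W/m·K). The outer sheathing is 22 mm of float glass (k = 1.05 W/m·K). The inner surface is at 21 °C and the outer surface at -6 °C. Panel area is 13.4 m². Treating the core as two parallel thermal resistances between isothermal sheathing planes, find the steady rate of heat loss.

Sheathing layers in series; stud and cavity paths in parallel between them.
R_inner = 0.016/(0.198×13.4) = 0.00603 K/W
R_stud  = 0.095/(49.8×0.11×13.4) = 0.001294 K/W
R_cav   = 0.095/(0.0372×0.89×13.4) = 0.2141 K/W
1/R_core = 1/R_stud + 1/R_cav → R_core = 0.001286 K/W
R_outer = 0.022/(1.05×13.4) = 0.001564 K/W
R_total = 0.00888 K/W
Q = ΔT/R_total = 27/0.00888

Q ≈ 3040 W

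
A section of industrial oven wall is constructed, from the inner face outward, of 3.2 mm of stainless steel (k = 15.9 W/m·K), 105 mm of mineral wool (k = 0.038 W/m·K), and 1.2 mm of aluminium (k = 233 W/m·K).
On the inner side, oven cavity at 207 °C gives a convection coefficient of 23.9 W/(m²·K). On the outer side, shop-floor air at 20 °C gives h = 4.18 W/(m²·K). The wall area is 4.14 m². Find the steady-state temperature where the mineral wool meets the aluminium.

T ≈ 34.7 °C

Thermal resistances in series:
R_inner film = 1/(h_i·A) = 1/(23.9×4.14) = 0.01011 K/W
R_stainless steel = L/(kA) = 0.0032/(15.9×4.14) = 4.861×10^-5 K/W
R_mineral wool = L/(kA) = 0.105/(0.038×4.14) = 0.6674 K/W
R_aluminium = L/(kA) = 0.0012/(233×4.14) = 1.244×10^-6 K/W
R_outer film = 1/(h_o·A) = 1/(4.18×4.14) = 0.05779 K/W
R_total = 0.7354 K/W;  Q = ΔT/R_total = 187/0.7354 = 254.3 W
T_interface = T_inner − Q·ΣR(inner→interface) = 207 − 254×0.6776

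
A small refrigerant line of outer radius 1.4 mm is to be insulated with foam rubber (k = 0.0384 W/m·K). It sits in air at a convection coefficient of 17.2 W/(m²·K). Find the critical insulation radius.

r_cr ≈ 2.23 mm

For a cylinder r_cr = k/h = 0.0384/17.2
r_cr = 2.23 mm; since the bare radius (1.4 mm) is below r_cr, adding a thin layer of insulation will *increase* heat loss.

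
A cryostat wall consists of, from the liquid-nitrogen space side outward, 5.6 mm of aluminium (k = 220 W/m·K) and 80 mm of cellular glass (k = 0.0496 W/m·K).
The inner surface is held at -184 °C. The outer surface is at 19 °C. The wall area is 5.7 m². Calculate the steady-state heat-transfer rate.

Q ≈ 717 W

Series thermal resistances:
R_aluminium = L/(kA) = 0.0056/(220×5.7) = 4.466×10^-6 K/W
R_cellular glass = L/(kA) = 0.08/(0.0496×5.7) = 0.283 K/W
R_total = 0.283 K/W
Q = ΔT / R_total = 203 / 0.283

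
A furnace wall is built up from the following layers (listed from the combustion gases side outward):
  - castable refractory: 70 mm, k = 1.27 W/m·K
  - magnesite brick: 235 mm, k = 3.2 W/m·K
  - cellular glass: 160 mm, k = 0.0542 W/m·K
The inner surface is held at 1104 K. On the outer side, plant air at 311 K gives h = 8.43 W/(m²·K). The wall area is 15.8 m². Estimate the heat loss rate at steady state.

Series thermal resistances:
R_castable refractory = L/(kA) = 0.07/(1.27×15.8) = 0.003488 K/W
R_magnesite brick = L/(kA) = 0.235/(3.2×15.8) = 0.004648 K/W
R_cellular glass = L/(kA) = 0.16/(0.0542×15.8) = 0.1868 K/W
R_outer film = 1/(h_o·A) = 1/(8.43×15.8) = 0.007508 K/W
R_total = 0.2025 K/W
Q = ΔT / R_total = 793 / 0.2025

Q ≈ 3920 W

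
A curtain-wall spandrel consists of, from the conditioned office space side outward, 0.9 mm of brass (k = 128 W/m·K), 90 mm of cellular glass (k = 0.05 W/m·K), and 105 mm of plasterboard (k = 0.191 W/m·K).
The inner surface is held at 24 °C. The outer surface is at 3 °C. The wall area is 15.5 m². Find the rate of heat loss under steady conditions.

Thermal resistances in series:
R_brass = L/(kA) = 0.0009/(128×15.5) = 4.536×10^-7 K/W
R_cellular glass = L/(kA) = 0.09/(0.05×15.5) = 0.1161 K/W
R_plasterboard = L/(kA) = 0.105/(0.191×15.5) = 0.03547 K/W
R_total = 0.1516 K/W
Q = ΔT / R_total = 21 / 0.1516

Q ≈ 139 W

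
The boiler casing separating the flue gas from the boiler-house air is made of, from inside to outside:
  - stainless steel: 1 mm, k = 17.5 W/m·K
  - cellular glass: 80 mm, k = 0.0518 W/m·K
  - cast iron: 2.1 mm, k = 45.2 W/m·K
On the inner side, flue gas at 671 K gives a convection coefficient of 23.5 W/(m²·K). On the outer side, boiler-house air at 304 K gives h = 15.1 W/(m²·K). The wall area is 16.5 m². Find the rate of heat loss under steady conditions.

Q ≈ 3660 W

Series thermal resistances:
R_inner film = 1/(h_i·A) = 1/(23.5×16.5) = 0.002579 K/W
R_stainless steel = L/(kA) = 0.001/(17.5×16.5) = 3.463×10^-6 K/W
R_cellular glass = L/(kA) = 0.08/(0.0518×16.5) = 0.0936 K/W
R_cast iron = L/(kA) = 0.0021/(45.2×16.5) = 2.816×10^-6 K/W
R_outer film = 1/(h_o·A) = 1/(15.1×16.5) = 0.004014 K/W
R_total = 0.1002 K/W
Q = ΔT / R_total = 367 / 0.1002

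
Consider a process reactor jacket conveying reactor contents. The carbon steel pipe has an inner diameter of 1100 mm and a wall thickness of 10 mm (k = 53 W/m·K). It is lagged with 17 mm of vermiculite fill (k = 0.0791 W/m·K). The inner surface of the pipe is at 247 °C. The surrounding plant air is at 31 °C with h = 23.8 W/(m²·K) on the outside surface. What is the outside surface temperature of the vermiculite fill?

For a radial system each layer contributes R = ln(r_out/r_in)/(2πkL); films add R = 1/(hA).
R_carbon steel pipe wall = ln(560/550)/(2π×53×1) = 5.411×10^-5 K/W
R_vermiculite fill = ln(577/560)/(2π×0.0791×1) = 0.06017 K/W
R_outer film = 1/(h_o·2πr_oL) = 1/(23.8×2π×0.577×1) = 0.01159 K/W
R_total = 0.07182 K/W
Q = ΔT/R_total = 216/0.07182
Q = 3010 W/m
T_interface = T_inner − Q·ΣR(inner→interface) = 247 − 3010×0.06023

T ≈ 65.9 °C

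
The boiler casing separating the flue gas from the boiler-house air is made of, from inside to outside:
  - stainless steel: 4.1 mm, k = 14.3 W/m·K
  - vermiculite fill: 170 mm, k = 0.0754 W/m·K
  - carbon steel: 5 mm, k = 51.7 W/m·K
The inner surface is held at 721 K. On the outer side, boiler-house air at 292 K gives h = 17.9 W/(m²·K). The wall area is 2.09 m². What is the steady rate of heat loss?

Q ≈ 388 W

Treating each layer as a thermal resistance in series:
R_stainless steel = L/(kA) = 0.0041/(14.3×2.09) = 1.372×10^-4 K/W
R_vermiculite fill = L/(kA) = 0.17/(0.0754×2.09) = 1.079 K/W
R_carbon steel = L/(kA) = 0.005/(51.7×2.09) = 4.627×10^-5 K/W
R_outer film = 1/(h_o·A) = 1/(17.9×2.09) = 0.02673 K/W
R_total = 1.106 K/W
Q = ΔT / R_total = 429 / 1.106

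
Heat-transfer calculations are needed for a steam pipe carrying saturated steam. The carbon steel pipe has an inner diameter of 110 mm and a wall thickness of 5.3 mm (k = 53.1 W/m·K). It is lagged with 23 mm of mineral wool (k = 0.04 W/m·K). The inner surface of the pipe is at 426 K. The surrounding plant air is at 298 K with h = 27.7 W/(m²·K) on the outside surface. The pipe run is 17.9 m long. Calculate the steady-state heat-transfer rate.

Per-layer cylindrical resistances, series-summed:
R_carbon steel pipe wall = ln(60.3/55)/(2π×53.1×17.9) = 1.54×10^-5 K/W
R_mineral wool = ln(83.3/60.3)/(2π×0.04×17.9) = 0.07182 K/W
R_outer film = 1/(h_o·2πr_oL) = 1/(27.7×2π×0.0833×17.9) = 0.003853 K/W
R_total = 0.07569 K/W
Q = ΔT/R_total = 128/0.07569

Q ≈ 1690 W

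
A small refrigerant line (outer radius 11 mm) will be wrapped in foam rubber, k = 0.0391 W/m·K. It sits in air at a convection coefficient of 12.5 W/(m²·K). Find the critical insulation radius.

For a cylinder r_cr = k/h = 0.0391/12.5
r_cr = 3.13 mm; since the bare radius (11 mm) is above r_cr, any added insulation will reduce heat loss.

r_cr ≈ 3.13 mm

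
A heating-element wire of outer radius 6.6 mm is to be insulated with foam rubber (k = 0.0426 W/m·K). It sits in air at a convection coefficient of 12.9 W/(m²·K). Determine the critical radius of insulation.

r_cr ≈ 3.3 mm

For a cylinder r_cr = k/h = 0.0426/12.9
r_cr = 3.3 mm; since the bare radius (6.6 mm) is above r_cr, any added insulation will reduce heat loss.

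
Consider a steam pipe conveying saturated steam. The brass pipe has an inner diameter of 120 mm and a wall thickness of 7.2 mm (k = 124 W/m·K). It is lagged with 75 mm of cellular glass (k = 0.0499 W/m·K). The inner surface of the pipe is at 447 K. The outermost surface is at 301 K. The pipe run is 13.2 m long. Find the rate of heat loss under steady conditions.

Q ≈ 806 W

Cylindrical conduction, so R = ln(r₂/r₁)/(2πkL) per layer, in series:
R_brass pipe wall = ln(67.2/60)/(2π×124×13.2) = 1.102×10^-5 K/W
R_cellular glass = ln(142.2/67.2)/(2π×0.0499×13.2) = 0.1811 K/W
R_total = 0.1811 K/W
Q = ΔT/R_total = 146/0.1811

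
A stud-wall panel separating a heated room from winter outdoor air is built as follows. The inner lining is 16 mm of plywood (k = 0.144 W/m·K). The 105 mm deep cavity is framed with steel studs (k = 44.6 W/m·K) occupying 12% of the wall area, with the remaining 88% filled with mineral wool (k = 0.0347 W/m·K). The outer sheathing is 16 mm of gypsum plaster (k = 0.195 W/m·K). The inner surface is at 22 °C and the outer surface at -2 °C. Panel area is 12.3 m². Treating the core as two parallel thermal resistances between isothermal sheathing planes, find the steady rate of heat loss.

Q ≈ 1390 W

Sheathing layers in series; stud and cavity paths in parallel between them.
R_inner = 0.016/(0.144×12.3) = 0.009033 K/W
R_stud  = 0.105/(44.6×0.12×12.3) = 0.001595 K/W
R_cav   = 0.105/(0.0347×0.88×12.3) = 0.2796 K/W
1/R_core = 1/R_stud + 1/R_cav → R_core = 0.001586 K/W
R_outer = 0.016/(0.195×12.3) = 0.006671 K/W
R_total = 0.01729 K/W
Q = ΔT/R_total = 24/0.01729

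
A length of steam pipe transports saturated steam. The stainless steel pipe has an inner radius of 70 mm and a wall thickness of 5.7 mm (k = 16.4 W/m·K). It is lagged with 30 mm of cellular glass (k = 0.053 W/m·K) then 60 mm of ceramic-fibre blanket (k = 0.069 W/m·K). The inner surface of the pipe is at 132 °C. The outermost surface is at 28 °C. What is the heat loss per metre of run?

Per-layer cylindrical resistances, series-summed:
R_stainless steel pipe wall = ln(75.7/70)/(2π×16.4×1) = 7.597×10^-4 K/W
R_cellular glass = ln(105.7/75.7)/(2π×0.053×1) = 1.002 K/W
R_ceramic-fibre blanket = ln(165.7/105.7)/(2π×0.069×1) = 1.037 K/W
R_total = 2.04 K/W
Q = ΔT/R_total = 104/2.04

q′ ≈ 51 W/m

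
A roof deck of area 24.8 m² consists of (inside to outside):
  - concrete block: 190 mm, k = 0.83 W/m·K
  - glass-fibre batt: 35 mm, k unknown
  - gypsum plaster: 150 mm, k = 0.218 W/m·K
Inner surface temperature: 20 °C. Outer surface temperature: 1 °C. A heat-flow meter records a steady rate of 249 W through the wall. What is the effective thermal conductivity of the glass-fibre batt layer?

Treating each layer as a thermal resistance in series:
R_concrete block = L/(kA) = 0.19/(0.83×24.8) = 0.00923 K/W
R_gypsum plaster = L/(kA) = 0.15/(0.218×24.8) = 0.02774 K/W
Sum of known resistances R_other = 0.03698 K/W
Total R = ΔT/Q = 19/249 = 0.07631 K/W
R_glass-fibre batt = R_total − R_other = 0.03933 K/W
k = L/(R·A) = 0.035/(0.03933×24.8)

k ≈ 0.0359 W/(m·K)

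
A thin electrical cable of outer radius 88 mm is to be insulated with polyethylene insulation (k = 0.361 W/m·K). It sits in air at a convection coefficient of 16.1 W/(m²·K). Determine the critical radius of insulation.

r_cr ≈ 22.4 mm

For a cylinder r_cr = k/h = 0.361/16.1
r_cr = 22.4 mm; since the bare radius (88 mm) is above r_cr, any added insulation will reduce heat loss.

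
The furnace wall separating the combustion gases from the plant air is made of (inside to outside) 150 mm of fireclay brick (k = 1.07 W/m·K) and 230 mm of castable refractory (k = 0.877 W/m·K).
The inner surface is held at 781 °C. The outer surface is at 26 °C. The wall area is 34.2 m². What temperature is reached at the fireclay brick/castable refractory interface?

Model the wall as resistances in series:
R_fireclay brick = L/(kA) = 0.15/(1.07×34.2) = 0.004099 K/W
R_castable refractory = L/(kA) = 0.23/(0.877×34.2) = 0.007668 K/W
R_total = 0.01177 K/W;  Q = ΔT/R_total = 755/0.01177 = 64160 W
T_interface = T_inner − Q·ΣR(inner→interface) = 781 − 64200×0.004099

T ≈ 518 °C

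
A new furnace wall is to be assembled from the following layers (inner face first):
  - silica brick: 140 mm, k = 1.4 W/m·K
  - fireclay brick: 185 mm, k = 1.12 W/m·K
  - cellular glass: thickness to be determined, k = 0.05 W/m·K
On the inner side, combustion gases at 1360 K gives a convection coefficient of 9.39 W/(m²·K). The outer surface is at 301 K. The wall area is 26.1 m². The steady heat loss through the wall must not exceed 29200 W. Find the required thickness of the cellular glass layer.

Thermal resistances in series:
R_inner film = 1/(h_i·A) = 1/(9.39×26.1) = 0.00408 K/W
R_silica brick = L/(kA) = 0.14/(1.4×26.1) = 0.003831 K/W
R_fireclay brick = L/(kA) = 0.185/(1.12×26.1) = 0.006329 K/W
Sum of the known resistances R_other = 0.01424 K/W
Required total resistance R_tot = ΔT/Q_allow = 1059/29200 = 0.03627 K/W
R_cellular glass = R_tot − R_other = 0.02203 K/W
L = R·k·A = 0.02203×0.05×26.1

L ≈ 28.7 mm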